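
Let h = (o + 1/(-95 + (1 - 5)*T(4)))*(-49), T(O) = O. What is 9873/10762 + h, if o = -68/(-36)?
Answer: -326825879/3583746 ≈ -91.197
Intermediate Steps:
o = 17/9 (o = -68*(-1/36) = 17/9 ≈ 1.8889)
h = -30674/333 (h = (17/9 + 1/(-95 + (1 - 5)*4))*(-49) = (17/9 + 1/(-95 - 4*4))*(-49) = (17/9 + 1/(-95 - 16))*(-49) = (17/9 + 1/(-111))*(-49) = (17/9 - 1/111)*(-49) = (626/333)*(-49) = -30674/333 ≈ -92.114)
9873/10762 + h = 9873/10762 - 30674/333 = -326825879/3583746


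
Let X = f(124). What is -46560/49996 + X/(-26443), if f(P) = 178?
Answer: -310021342/330511057 ≈ -0.93801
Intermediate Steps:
X = 178
-46560/49996 + X/(-26443) = -46560/49996 + 178/(-26443) = -46560*1/49996 + 178*(-1/26443) = -11640/12499 - 178/26443 = -310021342/330511057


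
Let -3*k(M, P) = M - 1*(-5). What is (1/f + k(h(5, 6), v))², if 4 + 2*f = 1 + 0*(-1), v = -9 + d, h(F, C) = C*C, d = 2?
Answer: 1849/9 ≈ 205.44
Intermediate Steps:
h(F, C) = C²
v = -7 (v = -9 + 2 = -7)
f = -3/2 (f = -2 + (1 + 0*(-1))/2 = -2 + (1 + 0)/2 = -2 + (½)*1 = -2 + ½ = -3/2 ≈ -1.5000)
k(M, P) = -5/3 - M/3 (k(M, P) = -(M - 1*(-5))/3 = -(M + 5)/3 = -(5 + M)/3 = -5/3 - M/3)
(1/f + k(h(5, 6), v))² = (1/(-3/2) + (-5/3 - ⅓*6²))² = (-⅔ + (-5/3 - ⅓*36))² = (-⅔ + (-5/3 - 12))² = (-⅔ - 41/3)² = (-43/3)² = 1849/9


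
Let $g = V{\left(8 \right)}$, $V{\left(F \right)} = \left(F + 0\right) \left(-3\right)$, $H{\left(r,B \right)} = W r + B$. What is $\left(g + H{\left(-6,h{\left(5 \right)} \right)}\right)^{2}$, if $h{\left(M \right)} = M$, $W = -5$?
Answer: $121$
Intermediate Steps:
$H{\left(r,B \right)} = B - 5 r$ ($H{\left(r,B \right)} = - 5 r + B = B - 5 r$)
$V{\left(F \right)} = - 3 F$ ($V{\left(F \right)} = F \left(-3\right) = - 3 F$)
$g = -24$ ($g = \left(-3\right) 8 = -24$)
$\left(g + H{\left(-6,h{\left(5 \right)} \right)}\right)^{2} = \left(-24 + \left(5 - -30\right)\right)^{2} = \left(-24 + \left(5 + 30\right)\right)^{2} = \left(-24 + 35\right)^{2} = 11^{2} = 121$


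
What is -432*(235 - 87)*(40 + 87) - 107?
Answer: -8119979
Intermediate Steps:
-432*(235 - 87)*(40 + 87) - 107 = -63936*127 - 107 = -432*18796 - 107 = -8119872 - 107 = -8119979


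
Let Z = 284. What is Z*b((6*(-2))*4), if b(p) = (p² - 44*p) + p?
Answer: 1240512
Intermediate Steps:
b(p) = p² - 43*p
Z*b((6*(-2))*4) = 284*(((6*(-2))*4)*(-43 + (6*(-2))*4)) = 284*((-12*4)*(-43 - 12*4)) = 284*(-48*(-43 - 48)) = 284*(-48*(-91)) = 284*4368 = 1240512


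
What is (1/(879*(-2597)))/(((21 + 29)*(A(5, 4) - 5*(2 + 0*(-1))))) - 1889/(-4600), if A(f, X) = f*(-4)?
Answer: 64682089651/157510647000 ≈ 0.41065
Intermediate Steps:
A(f, X) = -4*f
(1/(879*(-2597)))/(((21 + 29)*(A(5, 4) - 5*(2 + 0*(-1))))) - 1889/(-4600) = (1/(879*(-2597)))/(((21 + 29)*(-4*5 - 5*(2 + 0*(-1))))) - 1889/(-4600) = ((1/879)*(-1/2597))/((50*(-20 - 5*(2 + 0)))) - 1889*(-1/4600) = -1/(50*(-20 - 5*2))/2282763 + 1889/4600 = -1/(50*(-20 - 10))/2282763 + 1889/4600 = -1/(2282763*(50*(-30))) + 1889/4600 = -1/2282763/(-1500) + 1889/4600 = -1/2282763*(-1/1500) + 1889/4600 = 1/3424144500 + 1889/4600 = 64682089651/157510647000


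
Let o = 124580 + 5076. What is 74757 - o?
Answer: -54899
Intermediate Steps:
o = 129656
74757 - o = 74757 - 1*129656 = 74757 - 129656 = -54899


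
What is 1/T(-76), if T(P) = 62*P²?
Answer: 1/358112 ≈ 2.7924e-6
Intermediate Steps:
1/T(-76) = 1/(62*(-76)²) = 1/(62*5776) = 1/358112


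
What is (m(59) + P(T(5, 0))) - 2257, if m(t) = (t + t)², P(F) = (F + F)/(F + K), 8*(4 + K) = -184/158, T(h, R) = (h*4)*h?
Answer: 35345663/3029 ≈ 11669.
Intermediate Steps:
T(h, R) = 4*h² (T(h, R) = (4*h)*h = 4*h²)
K = -655/158 (K = -4 + (-184/158)/8 = -4 + (-184*1/158)/8 = -4 + (⅛)*(-92/79) = -4 - 23/158 = -655/158 ≈ -4.1456)
P(F) = 2*F/(-655/158 + F) (P(F) = (F + F)/(F - 655/158) = (2*F)/(-655/158 + F) = 2*F/(-655/158 + F))
m(t) = 4*t² (m(t) = (2*t)² = 4*t²)
(m(59) + P(T(5, 0))) - 2257 = (4*59² + 316*(4*5²)/(-655 + 158*(4*5²))) - 2257 = (4*3481 + 316*(4*25)/(-655 + 158*(4*25))) - 2257 = (13924 + 316*100/(-655 + 158*100)) - 2257 = (13924 + 316*100/(-655 + 15800)) - 2257 = (13924 + 316*100/15145) - 2257 = (13924 + 316*100*(1/15145)) - 2257 = (13924 + 6320/3029) - 2257 = 42182116/3029 - 2257 = 35345663/3029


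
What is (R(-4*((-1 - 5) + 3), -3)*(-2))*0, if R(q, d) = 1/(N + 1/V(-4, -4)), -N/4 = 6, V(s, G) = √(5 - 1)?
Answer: 0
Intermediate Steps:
V(s, G) = 2 (V(s, G) = √4 = 2)
N = -24 (N = -4*6 = -24)
R(q, d) = -2/47 (R(q, d) = 1/(-24 + 1/2) = 1/(-24 + ½) = 1/(-47/2) = -2/47)
(R(-4*((-1 - 5) + 3), -3)*(-2))*0 = -2/47*(-2)*0 = (4/47)*0 = 0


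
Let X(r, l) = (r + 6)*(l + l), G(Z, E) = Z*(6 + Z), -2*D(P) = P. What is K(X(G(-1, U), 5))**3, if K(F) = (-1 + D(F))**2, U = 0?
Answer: 46656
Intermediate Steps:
D(P) = -P/2
X(r, l) = 2*l*(6 + r) (X(r, l) = (6 + r)*(2*l) = 2*l*(6 + r))
K(F) = (-1 - F/2)**2
K(X(G(-1, U), 5))**3 = ((2 + 2*5*(6 - (6 - 1)))**2/4)**3 = ((2 + 2*5*(6 - 1*5))**2/4)**3 = ((2 + 2*5*(6 - 5))**2/4)**3 = ((2 + 2*5*1)**2/4)**3 = ((2 + 10)**2/4)**3 = ((1/4)*12**2)**3 = ((1/4)*144)**3 = 36**3 = 46656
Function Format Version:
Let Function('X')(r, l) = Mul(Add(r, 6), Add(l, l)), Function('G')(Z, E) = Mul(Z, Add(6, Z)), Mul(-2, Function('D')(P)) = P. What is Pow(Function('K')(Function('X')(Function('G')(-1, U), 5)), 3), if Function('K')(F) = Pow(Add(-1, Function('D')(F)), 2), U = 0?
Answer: 46656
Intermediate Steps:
Function('D')(P) = Mul(Rational(-1, 2), P)
Function('X')(r, l) = Mul(2, l, Add(6, r)) (Function('X')(r, l) = Mul(Add(6, r), Mul(2, l)) = Mul(2, l, Add(6, r)))
Function('K')(F) = Pow(Add(-1, Mul(Rational(-1, 2), F)), 2)
Pow(Function('K')(Function('X')(Function('G')(-1, U), 5)), 3) = Pow(Mul(Rational(1, 4), Pow(Add(2, Mul(2, 5, Add(6, Mul(-1, Add(6, -1))))), 2)), 3) = Pow(Mul(Rational(1, 4), Pow(Add(2, Mul(2, 5, Add(6, Mul(-1, 5)))), 2)), 3) = Pow(Mul(Rational(1, 4), Pow(Add(2, Mul(2, 5, Add(6, -5))), 2)), 3) = Pow(Mul(Rational(1, 4), Pow(Add(2, Mul(2, 5, 1)), 2)), 3) = Pow(Mul(Rational(1, 4), Pow(Add(2, 10), 2)), 3) = Pow(Mul(Rational(1, 4), Pow(12, 2)), 3) = Pow(Mul(Rational(1, 4), 144), 3) = Pow(36, 3) = 46656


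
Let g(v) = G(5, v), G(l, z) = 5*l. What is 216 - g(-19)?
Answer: 191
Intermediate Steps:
g(v) = 25 (g(v) = 5*5 = 25)
216 - g(-19) = 216 - 1*25 = 216 - 25 = 191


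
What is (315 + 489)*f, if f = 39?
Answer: 31356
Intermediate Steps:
(315 + 489)*f = (315 + 489)*39 = 804*39 = 31356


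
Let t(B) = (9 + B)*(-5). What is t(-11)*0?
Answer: 0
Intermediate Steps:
t(B) = -45 - 5*B
t(-11)*0 = (-45 - 5*(-11))*0 = (-45 + 55)*0 = 10*0 = 0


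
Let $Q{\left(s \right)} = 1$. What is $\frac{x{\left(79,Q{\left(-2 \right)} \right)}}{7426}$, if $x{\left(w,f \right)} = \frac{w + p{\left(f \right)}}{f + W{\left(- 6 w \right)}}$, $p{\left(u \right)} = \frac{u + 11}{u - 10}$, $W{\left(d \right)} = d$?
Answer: $- \frac{233}{10537494} \approx -2.2112 \cdot 10^{-5}$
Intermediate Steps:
$p{\left(u \right)} = \frac{11 + u}{-10 + u}$
$x{\left(w,f \right)} = \frac{w + \frac{11 + f}{-10 + f}}{f - 6 w}$
$\frac{x{\left(79,Q{\left(-2 \right)} \right)}}{7426} = \frac{\frac{1}{-10 + 1} \frac{1}{1 - 474} \left(11 + 1 + 79 \left(-10 + 1\right)\right)}{7426} = \frac{11 + 1 + 79 \left(-9\right)}{\left(-9\right) \left(1 - 474\right)} \frac{1}{7426} = - \frac{11 + 1 - 711}{9 \left(-473\right)} \frac{1}{7426} = \left(- \frac{1}{9}\right) \left(- \frac{1}{473}\right) \left(-699\right) \frac{1}{7426} = \left(- \frac{233}{1419}\right) \frac{1}{7426} = - \frac{233}{10537494}$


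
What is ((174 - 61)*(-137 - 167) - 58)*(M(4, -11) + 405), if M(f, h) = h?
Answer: -13557540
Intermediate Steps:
((174 - 61)*(-137 - 167) - 58)*(M(4, -11) + 405) = ((174 - 61)*(-137 - 167) - 58)*(-11 + 405) = (113*(-304) - 58)*394 = (-34352 - 58)*394 = -34410*394 = -13557540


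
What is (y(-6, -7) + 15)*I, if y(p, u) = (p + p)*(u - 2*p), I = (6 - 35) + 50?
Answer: -945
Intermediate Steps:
I = 21 (I = -29 + 50 = 21)
y(p, u) = 2*p*(u - 2*p) (y(p, u) = (2*p)*(u - 2*p) = 2*p*(u - 2*p))
(y(-6, -7) + 15)*I = (2*(-6)*(-7 - 2*(-6)) + 15)*21 = (2*(-6)*(-7 + 12) + 15)*21 = (2*(-6)*5 + 15)*21 = (-60 + 15)*21 = -45*21 = -945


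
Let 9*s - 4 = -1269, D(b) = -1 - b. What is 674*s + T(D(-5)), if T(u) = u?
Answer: -852574/9 ≈ -94731.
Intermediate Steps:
s = -1265/9 (s = 4/9 + (1/9)*(-1269) = 4/9 - 141 = -1265/9 ≈ -140.56)
674*s + T(D(-5)) = 674*(-1265/9) + (-1 - 1*(-5)) = -852610/9 + (-1 + 5) = -852610/9 + 4 = -852574/9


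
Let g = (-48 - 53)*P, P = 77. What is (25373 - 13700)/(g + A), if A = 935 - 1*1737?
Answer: -11673/8579 ≈ -1.3606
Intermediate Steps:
A = -802 (A = 935 - 1737 = -802)
g = -7777 (g = (-48 - 53)*77 = -101*77 = -7777)
(25373 - 13700)/(g + A) = (25373 - 13700)/(-7777 - 802) = 11673/(-8579) = 11673*(-1/8579) = -11673/8579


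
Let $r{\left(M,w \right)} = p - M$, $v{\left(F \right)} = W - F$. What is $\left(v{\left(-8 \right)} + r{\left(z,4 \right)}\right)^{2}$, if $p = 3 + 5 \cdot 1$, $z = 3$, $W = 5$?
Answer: $324$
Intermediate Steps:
$v{\left(F \right)} = 5 - F$
$p = 8$ ($p = 3 + 5 = 8$)
$r{\left(M,w \right)} = 8 - M$
$\left(v{\left(-8 \right)} + r{\left(z,4 \right)}\right)^{2} = \left(\left(5 - -8\right) + \left(8 - 3\right)\right)^{2} = \left(\left(5 + 8\right) + \left(8 - 3\right)\right)^{2} = \left(13 + 5\right)^{2} = 18^{2} = 324$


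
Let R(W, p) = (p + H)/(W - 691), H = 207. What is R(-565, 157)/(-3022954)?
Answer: 91/949207556 ≈ 9.5869e-8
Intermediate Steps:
R(W, p) = (207 + p)/(-691 + W) (R(W, p) = (p + 207)/(W - 691) = (207 + p)/(-691 + W))
R(-565, 157)/(-3022954) = ((207 + 157)/(-691 - 565))/(-3022954) = (364/(-1256))*(-1/3022954) = -1/1256*364*(-1/3022954) = -91/314*(-1/3022954) = 91/949207556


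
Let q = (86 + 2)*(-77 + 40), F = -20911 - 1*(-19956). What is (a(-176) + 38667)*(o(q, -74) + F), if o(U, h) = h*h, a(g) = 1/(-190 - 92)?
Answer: 16432468151/94 ≈ 1.7481e+8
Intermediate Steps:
a(g) = -1/282 (a(g) = 1/(-282) = -1/282)
F = -955 (F = -20911 + 19956 = -955)
q = -3256 (q = 88*(-37) = -3256)
o(U, h) = h²
(a(-176) + 38667)*(o(q, -74) + F) = (-1/282 + 38667)*((-74)² - 955) = 10904093*(5476 - 955)/282 = (10904093/282)*4521 = 16432468151/94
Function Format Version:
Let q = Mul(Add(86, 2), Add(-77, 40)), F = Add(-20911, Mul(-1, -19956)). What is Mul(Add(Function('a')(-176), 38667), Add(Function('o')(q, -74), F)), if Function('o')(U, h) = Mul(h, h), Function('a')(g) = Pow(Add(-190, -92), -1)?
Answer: Rational(16432468151, 94) ≈ 1.7481e+8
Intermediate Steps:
Function('a')(g) = Rational(-1, 282) (Function('a')(g) = Pow(-282, -1) = Rational(-1, 282))
F = -955 (F = Add(-20911, 19956) = -955)
q = -3256 (q = Mul(88, -37) = -3256)
Function('o')(U, h) = Pow(h, 2)
Mul(Add(Function('a')(-176), 38667), Add(Function('o')(q, -74), F)) = Mul(Add(Rational(-1, 282), 38667), Add(Pow(-74, 2), -955)) = Mul(Rational(10904093, 282), Add(5476, -955)) = Mul(Rational(10904093, 282), 4521) = Rational(16432468151, 94)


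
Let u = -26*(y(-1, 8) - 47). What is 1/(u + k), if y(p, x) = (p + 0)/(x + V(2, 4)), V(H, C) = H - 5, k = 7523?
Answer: 5/43751 ≈ 0.00011428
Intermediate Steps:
V(H, C) = -5 + H
y(p, x) = p/(-3 + x) (y(p, x) = (p + 0)/(x + (-5 + 2)) = p/(x - 3) = p/(-3 + x))
u = 6136/5 (u = -26*(-1/(-3 + 8) - 47) = -26*(-1/5 - 47) = -26*(-1*⅕ - 47) = -26*(-⅕ - 47) = -26*(-236/5) = 6136/5 ≈ 1227.2)
1/(u + k) = 1/(6136/5 + 7523) = 1/(43751/5) = 5/43751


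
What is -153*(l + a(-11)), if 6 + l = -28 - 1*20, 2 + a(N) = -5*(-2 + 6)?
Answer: 11628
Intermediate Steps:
a(N) = -22 (a(N) = -2 - 5*(-2 + 6) = -2 - 5*4 = -2 - 20 = -22)
l = -54 (l = -6 + (-28 - 1*20) = -6 + (-28 - 20) = -6 - 48 = -54)
-153*(l + a(-11)) = -153*(-54 - 22) = -153*(-76) = 11628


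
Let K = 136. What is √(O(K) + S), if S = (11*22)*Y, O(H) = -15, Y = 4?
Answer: √953 ≈ 30.871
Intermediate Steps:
S = 968 (S = (11*22)*4 = 242*4 = 968)
√(O(K) + S) = √(-15 + 968) = √953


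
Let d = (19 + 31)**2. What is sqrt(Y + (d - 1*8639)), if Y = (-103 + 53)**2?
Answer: I*sqrt(3639) ≈ 60.324*I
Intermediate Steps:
d = 2500 (d = 50**2 = 2500)
Y = 2500 (Y = (-50)**2 = 2500)
sqrt(Y + (d - 1*8639)) = sqrt(2500 + (2500 - 1*8639)) = sqrt(2500 + (2500 - 8639)) = sqrt(2500 - 6139) = sqrt(-3639) = I*sqrt(3639)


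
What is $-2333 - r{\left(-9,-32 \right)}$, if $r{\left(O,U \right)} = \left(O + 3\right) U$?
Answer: $-2525$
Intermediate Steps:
$r{\left(O,U \right)} = U \left(3 + O\right)$ ($r{\left(O,U \right)} = \left(3 + O\right) U = U \left(3 + O\right)$)
$-2333 - r{\left(-9,-32 \right)} = -2333 - - 32 \left(3 - 9\right) = -2333 - \left(-32\right) \left(-6\right) = -2333 - 192 = -2525$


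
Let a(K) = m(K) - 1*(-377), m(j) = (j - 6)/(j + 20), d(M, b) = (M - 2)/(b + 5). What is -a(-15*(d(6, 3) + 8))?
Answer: -81322/215 ≈ -378.24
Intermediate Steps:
d(M, b) = (-2 + M)/(5 + b)
m(j) = (-6 + j)/(20 + j)
a(K) = 377 + (-6 + K)/(20 + K) (a(K) = (-6 + K)/(20 + K) - 1*(-377) = (-6 + K)/(20 + K) + 377 = 377 + (-6 + K)/(20 + K))
-a(-15*(d(6, 3) + 8)) = -2*(3767 + 189*(-15*((-2 + 6)/(5 + 3) + 8)))/(20 - 15*((-2 + 6)/(5 + 3) + 8)) = -2*(3767 + 189*(-15*(4/8 + 8)))/(20 - 15*(4/8 + 8)) = -2*(3767 + 189*(-15*((1/8)*4 + 8)))/(20 - 15*((1/8)*4 + 8)) = -2*(3767 + 189*(-15*(1/2 + 8)))/(20 - 15*(1/2 + 8)) = -2*(3767 + 189*(-15*17/2))/(20 - 15*17/2) = -2*(3767 + 189*(-255/2))/(20 - 255/2) = -2*(3767 - 48195/2)/(-215/2) = -2*(-2)*(-40661)/(215*2) = -1*81322/215 = -81322/215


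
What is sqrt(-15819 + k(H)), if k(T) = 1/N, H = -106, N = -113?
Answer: 2*I*sqrt(50498231)/113 ≈ 125.77*I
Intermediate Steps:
k(T) = -1/113 (k(T) = 1/(-113) = -1/113)
sqrt(-15819 + k(H)) = sqrt(-15819 - 1/113) = sqrt(-1787548/113) = 2*I*sqrt(50498231)/113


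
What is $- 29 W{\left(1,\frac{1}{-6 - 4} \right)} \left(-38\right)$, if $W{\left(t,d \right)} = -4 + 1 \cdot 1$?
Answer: $-3306$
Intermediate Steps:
$W{\left(t,d \right)} = -3$ ($W{\left(t,d \right)} = -4 + 1 = -3$)
$- 29 W{\left(1,\frac{1}{-6 - 4} \right)} \left(-38\right) = \left(-29\right) \left(-3\right) \left(-38\right) = 87 \left(-38\right) = -3306$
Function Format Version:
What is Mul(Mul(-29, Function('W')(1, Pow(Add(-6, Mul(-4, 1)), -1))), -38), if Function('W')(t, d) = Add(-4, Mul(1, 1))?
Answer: -3306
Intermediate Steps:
Function('W')(t, d) = -3 (Function('W')(t, d) = Add(-4, 1) = -3)
Mul(Mul(-29, Function('W')(1, Pow(Add(-6, Mul(-4, 1)), -1))), -38) = Mul(Mul(-29, -3), -38) = Mul(87, -38) = -3306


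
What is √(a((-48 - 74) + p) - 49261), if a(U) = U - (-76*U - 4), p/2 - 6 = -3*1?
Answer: I*√58189 ≈ 241.22*I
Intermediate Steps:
p = 6 (p = 12 + 2*(-3*1) = 12 + 2*(-3) = 12 - 6 = 6)
a(U) = 4 + 77*U (a(U) = U - (-4 - 76*U) = U + (4 + 76*U) = 4 + 77*U)
√(a((-48 - 74) + p) - 49261) = √((4 + 77*((-48 - 74) + 6)) - 49261) = √((4 + 77*(-122 + 6)) - 49261) = √((4 + 77*(-116)) - 49261) = √((4 - 8932) - 49261) = √(-8928 - 49261) = √(-58189) = I*√58189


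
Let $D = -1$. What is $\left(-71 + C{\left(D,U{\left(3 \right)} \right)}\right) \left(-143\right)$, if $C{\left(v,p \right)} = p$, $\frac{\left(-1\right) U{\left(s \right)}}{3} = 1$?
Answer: $10582$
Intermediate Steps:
$U{\left(s \right)} = -3$ ($U{\left(s \right)} = \left(-3\right) 1 = -3$)
$\left(-71 + C{\left(D,U{\left(3 \right)} \right)}\right) \left(-143\right) = \left(-71 - 3\right) \left(-143\right) = \left(-74\right) \left(-143\right) = 10582$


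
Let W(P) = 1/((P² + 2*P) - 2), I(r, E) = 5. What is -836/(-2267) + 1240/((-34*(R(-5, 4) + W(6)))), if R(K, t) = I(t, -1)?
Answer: -61371868/8902509 ≈ -6.8938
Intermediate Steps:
R(K, t) = 5
W(P) = 1/(-2 + P² + 2*P)
-836/(-2267) + 1240/((-34*(R(-5, 4) + W(6)))) = -836/(-2267) + 1240/((-34*(5 + 1/(-2 + 6² + 2*6)))) = -836*(-1/2267) + 1240/((-34*(5 + 1/(-2 + 36 + 12)))) = 836/2267 + 1240/((-34*(5 + 1/46))) = 836/2267 + 1240/((-34*231/46)) = 836/2267 + 1240/(-3927/23) = 836/2267 + 1240*(-23/3927) = 836/2267 - 28520/3927 = -61371868/8902509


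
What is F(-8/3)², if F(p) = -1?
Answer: 1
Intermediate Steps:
F(-8/3)² = (-1)² = 1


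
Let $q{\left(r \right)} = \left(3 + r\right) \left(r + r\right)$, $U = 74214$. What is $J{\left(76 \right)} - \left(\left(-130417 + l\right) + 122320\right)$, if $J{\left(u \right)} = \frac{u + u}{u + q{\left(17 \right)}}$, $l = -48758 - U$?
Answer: $\frac{24772079}{189} \approx 1.3107 \cdot 10^{5}$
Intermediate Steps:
$q{\left(r \right)} = 2 r \left(3 + r\right)$ ($q{\left(r \right)} = \left(3 + r\right) 2 r = 2 r \left(3 + r\right)$)
$l = -122972$ ($l = -48758 - 74214 = -122972$)
$J{\left(u \right)} = \frac{2 u}{680 + u}$ ($J{\left(u \right)} = \frac{u + u}{u + 2 \cdot 17 \left(3 + 17\right)} = \frac{2 u}{u + 2 \cdot 17 \cdot 20} = \frac{2 u}{u + 680} = \frac{2 u}{680 + u}$)
$J{\left(76 \right)} - \left(\left(-130417 + l\right) + 122320\right) = 2 \cdot 76 \frac{1}{680 + 76} - \left(\left(-130417 - 122972\right) + 122320\right) = 2 \cdot 76 \cdot \frac{1}{756} - \left(-253389 + 122320\right) = 2 \cdot 76 \cdot \frac{1}{756} - -131069 = \frac{38}{189} + 131069 = \frac{24772079}{189}$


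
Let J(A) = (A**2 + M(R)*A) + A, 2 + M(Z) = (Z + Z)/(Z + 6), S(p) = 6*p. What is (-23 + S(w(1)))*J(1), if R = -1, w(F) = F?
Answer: 34/5 ≈ 6.8000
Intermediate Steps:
M(Z) = -2 + 2*Z/(6 + Z) (M(Z) = -2 + (Z + Z)/(Z + 6) = -2 + (2*Z)/(6 + Z) = -2 + 2*Z/(6 + Z))
J(A) = A**2 - 7*A/5 (J(A) = (A**2 + (-12/(6 - 1))*A) + A = (A**2 + (-12/5)*A) + A = (A**2 + (-12*1/5)*A) + A = (A**2 - 12*A/5) + A = A**2 - 7*A/5)
(-23 + S(w(1)))*J(1) = (-23 + 6*1)*((1/5)*1*(-7 + 5*1)) = (-23 + 6)*((1/5)*1*(-7 + 5)) = -17*(-2)/5 = -17*(-2/5) = 34/5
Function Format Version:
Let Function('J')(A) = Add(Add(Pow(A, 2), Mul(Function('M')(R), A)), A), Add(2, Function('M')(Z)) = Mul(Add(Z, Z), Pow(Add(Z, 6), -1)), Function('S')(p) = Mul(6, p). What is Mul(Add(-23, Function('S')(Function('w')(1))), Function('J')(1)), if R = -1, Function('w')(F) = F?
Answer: Rational(34, 5) ≈ 6.8000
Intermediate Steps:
Function('M')(Z) = Add(-2, Mul(2, Z, Pow(Add(6, Z), -1))) (Function('M')(Z) = Add(-2, Mul(Add(Z, Z), Pow(Add(Z, 6), -1))) = Add(-2, Mul(Mul(2, Z), Pow(Add(6, Z), -1))) = Add(-2, Mul(2, Z, Pow(Add(6, Z), -1))))
Function('J')(A) = Add(Pow(A, 2), Mul(Rational(-7, 5), A)) (Function('J')(A) = Add(Add(Pow(A, 2), Mul(Mul(-12, Pow(Add(6, -1), -1)), A)), A) = Add(Add(Pow(A, 2), Mul(Mul(-12, Pow(5, -1)), A)), A) = Add(Add(Pow(A, 2), Mul(Mul(-12, Rational(1, 5)), A)), A) = Add(Add(Pow(A, 2), Mul(Rational(-12, 5), A)), A) = Add(Pow(A, 2), Mul(Rational(-7, 5), A)))
Mul(Add(-23, Function('S')(Function('w')(1))), Function('J')(1)) = Mul(Add(-23, Mul(6, 1)), Mul(Rational(1, 5), 1, Add(-7, Mul(5, 1)))) = Mul(Add(-23, 6), Mul(Rational(1, 5), 1, Add(-7, 5))) = Mul(-17, Mul(Rational(1, 5), 1, -2)) = Mul(-17, Rational(-2, 5)) = Rational(34, 5)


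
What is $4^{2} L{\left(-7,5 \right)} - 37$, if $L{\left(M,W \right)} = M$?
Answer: $-149$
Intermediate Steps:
$4^{2} L{\left(-7,5 \right)} - 37 = 4^{2} \left(-7\right) - 37 = 16 \left(-7\right) - 37 = -112 - 37 = -149$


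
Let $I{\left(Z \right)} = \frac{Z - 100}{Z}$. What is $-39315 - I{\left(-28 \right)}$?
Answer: $- \frac{275237}{7} \approx -39320.0$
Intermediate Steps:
$I{\left(Z \right)} = \frac{-100 + Z}{Z}$
$-39315 - I{\left(-28 \right)} = -39315 - \frac{-100 - 28}{-28} = -39315 - \left(- \frac{1}{28}\right) \left(-128\right) = -39315 - \frac{32}{7} = - \frac{275237}{7}$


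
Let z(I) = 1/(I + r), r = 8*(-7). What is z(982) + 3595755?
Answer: 3329669131/926 ≈ 3.5958e+6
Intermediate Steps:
r = -56
z(I) = 1/(-56 + I) (z(I) = 1/(I - 56) = 1/(-56 + I))
z(982) + 3595755 = 1/(-56 + 982) + 3595755 = 1/926 + 3595755 = 3329669131/926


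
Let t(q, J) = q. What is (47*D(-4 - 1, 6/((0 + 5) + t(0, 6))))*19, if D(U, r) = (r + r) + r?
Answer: 16074/5 ≈ 3214.8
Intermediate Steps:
D(U, r) = 3*r (D(U, r) = 2*r + r = 3*r)
(47*D(-4 - 1, 6/((0 + 5) + t(0, 6))))*19 = (47*(3*(6/((0 + 5) + 0))))*19 = (47*(3*(6/(5 + 0))))*19 = (47*(3*(6/5)))*19 = (47*(18/5))*19 = (846/5)*19 = 16074/5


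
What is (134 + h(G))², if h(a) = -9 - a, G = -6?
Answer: 17161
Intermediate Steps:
(134 + h(G))² = (134 + (-9 - 1*(-6)))² = (134 + (-9 + 6))² = (134 - 3)² = 131² = 17161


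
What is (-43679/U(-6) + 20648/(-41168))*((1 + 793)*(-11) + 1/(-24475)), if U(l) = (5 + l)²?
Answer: 873616154647263/2289970 ≈ 3.8150e+8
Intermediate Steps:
(-43679/U(-6) + 20648/(-41168))*((1 + 793)*(-11) + 1/(-24475)) = (-43679/(5 - 6)² + 20648/(-41168))*((1 + 793)*(-11) + 1/(-24475)) = (-43679/((-1)²) + 20648*(-1/41168))*(794*(-11) - 1/24475) = (-43679/1 - 2581/5146)*(-8734 - 1/24475) = (-43679*1 - 2581/5146)*(-213764651/24475) = (-43679 - 2581/5146)*(-213764651/24475) = -224774715/5146*(-213764651/24475) = 873616154647263/2289970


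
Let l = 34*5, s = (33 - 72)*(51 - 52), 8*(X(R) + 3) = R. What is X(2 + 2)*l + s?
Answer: -386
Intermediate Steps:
X(R) = -3 + R/8
s = 39 (s = -39*(-1) = 39)
l = 170
X(2 + 2)*l + s = (-3 + (2 + 2)/8)*170 + 39 = (-3 + (1/8)*4)*170 + 39 = (-3 + 1/2)*170 + 39 = -5/2*170 + 39 = -425 + 39 = -386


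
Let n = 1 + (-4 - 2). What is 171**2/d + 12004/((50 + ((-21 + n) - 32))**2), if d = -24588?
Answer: 2036687/10928 ≈ 186.37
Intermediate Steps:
n = -5 (n = 1 - 6 = -5)
171**2/d + 12004/((50 + ((-21 + n) - 32))**2) = 171**2/(-24588) + 12004/((50 + ((-21 - 5) - 32))**2) = 29241*(-1/24588) + 12004/((50 + (-26 - 32))**2) = -3249/2732 + 12004/((50 - 58)**2) = -3249/2732 + 12004/((-8)**2) = -3249/2732 + 12004/64 = -3249/2732 + 12004*(1/64) = -3249/2732 + 3001/16 = 2036687/10928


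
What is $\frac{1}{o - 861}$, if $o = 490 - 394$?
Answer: $- \frac{1}{765} \approx -0.0013072$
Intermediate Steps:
$o = 96$
$\frac{1}{o - 861} = \frac{1}{96 - 861} = \frac{1}{-765} = - \frac{1}{765}$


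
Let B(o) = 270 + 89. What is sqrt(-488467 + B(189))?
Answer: 2*I*sqrt(122027) ≈ 698.65*I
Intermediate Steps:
B(o) = 359
sqrt(-488467 + B(189)) = sqrt(-488467 + 359) = sqrt(-488108) = 2*I*sqrt(122027)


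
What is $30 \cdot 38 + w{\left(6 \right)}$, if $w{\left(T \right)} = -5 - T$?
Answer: $1129$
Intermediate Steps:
$30 \cdot 38 + w{\left(6 \right)} = 30 \cdot 38 - 11 = 1140 - 11 = 1129$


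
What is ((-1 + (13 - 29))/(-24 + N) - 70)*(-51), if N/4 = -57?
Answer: 299591/84 ≈ 3566.6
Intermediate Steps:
N = -228 (N = 4*(-57) = -228)
((-1 + (13 - 29))/(-24 + N) - 70)*(-51) = ((-1 + (13 - 29))/(-24 - 228) - 70)*(-51) = ((-1 - 16)/(-252) - 70)*(-51) = (-17*(-1/252) - 70)*(-51) = (17/252 - 70)*(-51) = -17623/252*(-51) = 299591/84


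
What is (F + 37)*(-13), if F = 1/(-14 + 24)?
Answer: -4823/10 ≈ -482.30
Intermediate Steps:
F = 1/10 ≈ 0.10000
(F + 37)*(-13) = (1/10 + 37)*(-13) = (371/10)*(-13) = -4823/10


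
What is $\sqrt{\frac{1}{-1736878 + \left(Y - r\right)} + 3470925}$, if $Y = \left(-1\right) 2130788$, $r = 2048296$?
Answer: $\frac{\sqrt{121477537868391299738}}{5915962} \approx 1863.0$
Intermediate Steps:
$Y = -2130788$
$\sqrt{\frac{1}{-1736878 + \left(Y - r\right)} + 3470925} = \sqrt{\frac{1}{-1736878 - 4179084} + 3470925} = \sqrt{\frac{1}{-5915962} + 3470925} = \sqrt{- \frac{1}{5915962} + 3470925} = \sqrt{\frac{20533860404849}{5915962}} = \frac{\sqrt{121477537868391299738}}{5915962}$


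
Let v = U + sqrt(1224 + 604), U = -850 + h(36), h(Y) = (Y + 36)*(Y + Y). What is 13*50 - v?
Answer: -3684 - 2*sqrt(457) ≈ -3726.8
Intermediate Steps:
h(Y) = 2*Y*(36 + Y) (h(Y) = (36 + Y)*(2*Y) = 2*Y*(36 + Y))
U = 4334 (U = -850 + 2*36*(36 + 36) = -850 + 2*36*72 = -850 + 5184 = 4334)
v = 4334 + 2*sqrt(457) (v = 4334 + sqrt(1224 + 604) = 4334 + sqrt(1828) = 4334 + 2*sqrt(457) ≈ 4376.8)
13*50 - v = 13*50 - (4334 + 2*sqrt(457)) = 650 + (-4334 - 2*sqrt(457)) = -3684 - 2*sqrt(457)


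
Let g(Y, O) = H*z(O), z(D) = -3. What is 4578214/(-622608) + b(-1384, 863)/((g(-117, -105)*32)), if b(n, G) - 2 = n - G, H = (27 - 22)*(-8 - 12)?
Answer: -188952539/24904320 ≈ -7.5871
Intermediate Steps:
H = -100 (H = 5*(-20) = -100)
b(n, G) = 2 + n - G (b(n, G) = 2 + (n - G) = 2 + n - G)
g(Y, O) = 300 (g(Y, O) = -100*(-3) = 300)
4578214/(-622608) + b(-1384, 863)/((g(-117, -105)*32)) = 4578214/(-622608) + (2 - 1384 - 1*863)/((300*32)) = 4578214*(-1/622608) + (2 - 1384 - 863)/9600 = -2289107/311304 - 2245*1/9600 = -2289107/311304 - 449/1920 = -188952539/24904320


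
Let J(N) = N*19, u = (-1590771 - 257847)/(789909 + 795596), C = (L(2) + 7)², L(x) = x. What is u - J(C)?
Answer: -2441940813/1585505 ≈ -1540.2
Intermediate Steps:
C = 81 (C = (2 + 7)² = 9² = 81)
u = -1848618/1585505 ≈ -1.1659
J(N) = 19*N
u - J(C) = -1848618/1585505 - 19*81 = -1848618/1585505 - 1*1539 = -1848618/1585505 - 1539 = -2441940813/1585505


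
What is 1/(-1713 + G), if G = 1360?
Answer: -1/353 ≈ -0.0028329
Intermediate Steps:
1/(-1713 + G) = 1/(-1713 + 1360) = 1/(-353) = -1/353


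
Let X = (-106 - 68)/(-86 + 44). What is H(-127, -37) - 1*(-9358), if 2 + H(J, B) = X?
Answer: 65521/7 ≈ 9360.1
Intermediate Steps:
X = 29/7 (X = -174/(-42) = -174*(-1/42) = 29/7 ≈ 4.1429)
H(J, B) = 15/7 (H(J, B) = -2 + 29/7 = 15/7)
H(-127, -37) - 1*(-9358) = 15/7 - 1*(-9358) = 15/7 + 9358 = 65521/7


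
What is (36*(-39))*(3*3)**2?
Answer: -113724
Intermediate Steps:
(36*(-39))*(3*3)**2 = -1404*9**2 = -1404*81 = -113724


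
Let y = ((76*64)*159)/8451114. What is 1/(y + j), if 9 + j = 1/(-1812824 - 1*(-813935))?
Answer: -1406954135391/12533835830494 ≈ -0.11225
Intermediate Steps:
j = -8990002/998889 (j = -9 + 1/(-1812824 - 1*(-813935)) = -9 + 1/(-1812824 + 813935) = -9 + 1/(-998889) = -9 - 1/998889 = -8990002/998889 ≈ -9.0000)
y = 128896/1408519 (y = (4864*159)*(1/8451114) = 773376*(1/8451114) = 128896/1408519 ≈ 0.091512)
1/(y + j) = 1/(128896/1408519 - 8990002/998889) = 1/(-12533835830494/1406954135391) = -1406954135391/12533835830494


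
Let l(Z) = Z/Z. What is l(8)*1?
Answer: 1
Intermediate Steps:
l(Z) = 1
l(8)*1 = 1*1 = 1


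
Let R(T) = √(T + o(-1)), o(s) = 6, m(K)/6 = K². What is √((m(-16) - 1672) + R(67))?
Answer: √(-136 + √73) ≈ 11.29*I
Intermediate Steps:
m(K) = 6*K²
R(T) = √(6 + T) (R(T) = √(T + 6) = √(6 + T))
√((m(-16) - 1672) + R(67)) = √((6*(-16)² - 1672) + √(6 + 67)) = √((6*256 - 1672) + √73) = √((1536 - 1672) + √73) = √(-136 + √73)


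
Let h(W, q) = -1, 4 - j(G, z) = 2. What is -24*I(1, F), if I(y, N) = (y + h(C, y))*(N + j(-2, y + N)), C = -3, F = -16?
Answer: 0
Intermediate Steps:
j(G, z) = 2 (j(G, z) = 4 - 1*2 = 4 - 2 = 2)
I(y, N) = (-1 + y)*(2 + N) (I(y, N) = (y - 1)*(N + 2) = (-1 + y)*(2 + N))
-24*I(1, F) = -24*(-2 - 1*(-16) + 2*1 - 16*1) = -24*(-2 + 16 + 2 - 16) = -24*0 = 0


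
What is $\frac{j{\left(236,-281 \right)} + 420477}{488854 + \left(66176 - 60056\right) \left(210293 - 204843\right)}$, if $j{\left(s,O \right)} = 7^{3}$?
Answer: $\frac{210410}{16921427} \approx 0.012435$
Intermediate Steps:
$j{\left(s,O \right)} = 343$
$\frac{j{\left(236,-281 \right)} + 420477}{488854 + \left(66176 - 60056\right) \left(210293 - 204843\right)} = \frac{343 + 420477}{488854 + \left(66176 - 60056\right) \left(210293 - 204843\right)} = \frac{420820}{488854 + 6120 \cdot 5450} = \frac{420820}{488854 + 33354000} = \frac{420820}{33842854} = 420820 \cdot \frac{1}{33842854} = \frac{210410}{16921427}$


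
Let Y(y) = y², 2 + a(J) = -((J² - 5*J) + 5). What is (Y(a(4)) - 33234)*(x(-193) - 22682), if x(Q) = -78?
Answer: 756201000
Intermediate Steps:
a(J) = -7 - J² + 5*J (a(J) = -2 - ((J² - 5*J) + 5) = -2 - (5 + J² - 5*J) = -2 + (-5 - J² + 5*J) = -7 - J² + 5*J)
(Y(a(4)) - 33234)*(x(-193) - 22682) = ((-7 - 1*4² + 5*4)² - 33234)*(-78 - 22682) = ((-7 - 1*16 + 20)² - 33234)*(-22760) = ((-7 - 16 + 20)² - 33234)*(-22760) = ((-3)² - 33234)*(-22760) = (9 - 33234)*(-22760) = -33225*(-22760) = 756201000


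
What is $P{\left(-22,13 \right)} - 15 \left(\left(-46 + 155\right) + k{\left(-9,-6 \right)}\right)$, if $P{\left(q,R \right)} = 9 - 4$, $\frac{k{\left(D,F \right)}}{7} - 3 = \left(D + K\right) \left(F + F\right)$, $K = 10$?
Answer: $-685$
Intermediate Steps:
$k{\left(D,F \right)} = 21 + 14 F \left(10 + D\right)$ ($k{\left(D,F \right)} = 21 + 7 \left(D + 10\right) \left(F + F\right) = 21 + 7 \left(10 + D\right) 2 F = 21 + 7 \cdot 2 F \left(10 + D\right) = 21 + 14 F \left(10 + D\right)$)
$P{\left(q,R \right)} = 5$
$P{\left(-22,13 \right)} - 15 \left(\left(-46 + 155\right) + k{\left(-9,-6 \right)}\right) = 5 - 15 \left(\left(-46 + 155\right) + \left(21 + 140 \left(-6\right) + 14 \left(-9\right) \left(-6\right)\right)\right) = 5 - 15 \left(109 + \left(21 - 840 + 756\right)\right) = 5 - 15 \left(109 - 63\right) = 5 - 690 = -685$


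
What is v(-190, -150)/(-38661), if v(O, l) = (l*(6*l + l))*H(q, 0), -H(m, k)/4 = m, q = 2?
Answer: 60000/1841 ≈ 32.591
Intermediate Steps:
H(m, k) = -4*m
v(O, l) = -56*l**2 (v(O, l) = (l*(6*l + l))*(-4*2) = (l*(7*l))*(-8) = (7*l**2)*(-8) = -56*l**2)
v(-190, -150)/(-38661) = -56*(-150)**2/(-38661) = -56*22500*(-1/38661) = -1260000*(-1/38661) = 60000/1841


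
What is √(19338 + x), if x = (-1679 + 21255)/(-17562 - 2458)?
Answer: 2*√121098222245/5005 ≈ 139.06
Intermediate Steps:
x = -4894/5005 (x = 19576/(-20020) = 19576*(-1/20020) = -4894/5005 ≈ -0.97782)
√(19338 + x) = √(19338 - 4894/5005) = √(96781796/5005) = 2*√121098222245/5005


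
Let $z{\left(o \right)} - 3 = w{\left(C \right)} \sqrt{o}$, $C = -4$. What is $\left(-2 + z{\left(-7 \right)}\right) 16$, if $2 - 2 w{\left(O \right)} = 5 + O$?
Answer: $16 + 8 i \sqrt{7} \approx 16.0 + 21.166 i$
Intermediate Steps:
$w{\left(O \right)} = - \frac{3}{2} - \frac{O}{2}$ ($w{\left(O \right)} = 1 - \frac{5 + O}{2} = 1 - \left(\frac{5}{2} + \frac{O}{2}\right) = - \frac{3}{2} - \frac{O}{2}$)
$z{\left(o \right)} = 3 + \frac{\sqrt{o}}{2}$ ($z{\left(o \right)} = 3 + \left(- \frac{3}{2} - -2\right) \sqrt{o} = 3 + \left(- \frac{3}{2} + 2\right) \sqrt{o} = 3 + \frac{\sqrt{o}}{2}$)
$\left(-2 + z{\left(-7 \right)}\right) 16 = \left(-2 + \left(3 + \frac{\sqrt{-7}}{2}\right)\right) 16 = \left(-2 + \left(3 + \frac{i \sqrt{7}}{2}\right)\right) 16 = \left(1 + \frac{i \sqrt{7}}{2}\right) 16 = 16 + 8 i \sqrt{7}$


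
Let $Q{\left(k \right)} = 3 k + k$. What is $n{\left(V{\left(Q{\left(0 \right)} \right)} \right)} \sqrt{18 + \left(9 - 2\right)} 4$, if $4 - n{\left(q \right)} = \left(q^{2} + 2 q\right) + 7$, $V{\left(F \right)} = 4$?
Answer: $-540$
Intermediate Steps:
$Q{\left(k \right)} = 4 k$
$n{\left(q \right)} = -3 - q^{2} - 2 q$ ($n{\left(q \right)} = 4 - \left(\left(q^{2} + 2 q\right) + 7\right) = 4 - \left(7 + q^{2} + 2 q\right) = -3 - q^{2} - 2 q$)
$n{\left(V{\left(Q{\left(0 \right)} \right)} \right)} \sqrt{18 + \left(9 - 2\right)} 4 = \left(-3 - 4^{2} - 8\right) \sqrt{18 + \left(9 - 2\right)} 4 = \left(-3 - 16 - 8\right) \sqrt{18 + 7} \cdot 4 = \left(-3 - 16 - 8\right) \sqrt{25} \cdot 4 = \left(-27\right) 5 \cdot 4 = \left(-135\right) 4 = -540$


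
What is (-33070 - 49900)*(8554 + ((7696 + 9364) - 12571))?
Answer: -1082177710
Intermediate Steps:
(-33070 - 49900)*(8554 + ((7696 + 9364) - 12571)) = -82970*(8554 + (17060 - 12571)) = -82970*(8554 + 4489) = -82970*13043 = -1082177710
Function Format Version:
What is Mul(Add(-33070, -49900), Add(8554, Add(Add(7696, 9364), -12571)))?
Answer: -1082177710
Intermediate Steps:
Mul(Add(-33070, -49900), Add(8554, Add(Add(7696, 9364), -12571))) = Mul(-82970, Add(8554, Add(17060, -12571))) = Mul(-82970, Add(8554, 4489)) = Mul(-82970, 13043) = -1082177710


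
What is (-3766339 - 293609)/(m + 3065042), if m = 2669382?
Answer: -1014987/1433606 ≈ -0.70800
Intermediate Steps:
(-3766339 - 293609)/(m + 3065042) = (-3766339 - 293609)/(2669382 + 3065042) = -4059948/5734424 = -4059948*1/5734424 = -1014987/1433606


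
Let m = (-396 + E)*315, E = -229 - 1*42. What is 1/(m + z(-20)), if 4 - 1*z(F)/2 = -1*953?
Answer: -1/208191 ≈ -4.8033e-6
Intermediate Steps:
E = -271 (E = -229 - 42 = -271)
z(F) = 1914 (z(F) = 8 - (-2)*953 = 8 - 2*(-953) = 8 + 1906 = 1914)
m = -210105 (m = (-396 - 271)*315 = -667*315 = -210105)
1/(m + z(-20)) = 1/(-210105 + 1914) = 1/(-208191) = -1/208191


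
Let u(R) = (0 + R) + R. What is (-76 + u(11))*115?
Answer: -6210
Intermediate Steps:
u(R) = 2*R (u(R) = R + R = 2*R)
(-76 + u(11))*115 = (-76 + 2*11)*115 = (-76 + 22)*115 = -54*115 = -6210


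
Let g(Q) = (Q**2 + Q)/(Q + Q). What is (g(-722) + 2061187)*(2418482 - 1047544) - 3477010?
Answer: 2825261883247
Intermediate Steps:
g(Q) = (Q + Q**2)/(2*Q) (g(Q) = (Q + Q**2)/((2*Q)) = (Q + Q**2)*(1/(2*Q)) = (Q + Q**2)/(2*Q))
(g(-722) + 2061187)*(2418482 - 1047544) - 3477010 = ((1/2 + (1/2)*(-722)) + 2061187)*(2418482 - 1047544) - 3477010 = ((1/2 - 361) + 2061187)*1370938 - 3477010 = (-721/2 + 2061187)*1370938 - 3477010 = (4121653/2)*1370938 - 3477010 = 2825265360257 - 3477010 = 2825261883247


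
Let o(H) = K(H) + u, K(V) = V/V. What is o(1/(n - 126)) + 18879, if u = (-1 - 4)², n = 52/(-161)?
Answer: 18905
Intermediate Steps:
K(V) = 1
n = -52/161 (n = 52*(-1/161) = -52/161 ≈ -0.32298)
u = 25 (u = (-5)² = 25)
o(H) = 26 (o(H) = 1 + 25 = 26)
o(1/(n - 126)) + 18879 = 26 + 18879 = 18905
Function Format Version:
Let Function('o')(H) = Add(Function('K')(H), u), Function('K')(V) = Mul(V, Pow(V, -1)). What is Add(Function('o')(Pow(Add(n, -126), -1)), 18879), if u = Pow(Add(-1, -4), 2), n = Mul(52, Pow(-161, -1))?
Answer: 18905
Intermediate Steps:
Function('K')(V) = 1
n = Rational(-52, 161) (n = Mul(52, Rational(-1, 161)) = Rational(-52, 161) ≈ -0.32298)
u = 25 (u = Pow(-5, 2) = 25)
Function('o')(H) = 26 (Function('o')(H) = Add(1, 25) = 26)
Add(Function('o')(Pow(Add(n, -126), -1)), 18879) = Add(26, 18879) = 18905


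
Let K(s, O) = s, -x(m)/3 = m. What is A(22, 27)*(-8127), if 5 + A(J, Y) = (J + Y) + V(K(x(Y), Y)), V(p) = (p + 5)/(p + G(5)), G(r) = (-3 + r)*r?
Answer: -26006400/71 ≈ -3.6629e+5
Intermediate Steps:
G(r) = r*(-3 + r)
x(m) = -3*m
V(p) = (5 + p)/(10 + p) (V(p) = (p + 5)/(p + 5*(-3 + 5)) = (5 + p)/(p + 5*2) = (5 + p)/(p + 10) = (5 + p)/(10 + p))
A(J, Y) = -5 + J + Y + (5 - 3*Y)/(10 - 3*Y) (A(J, Y) = -5 + ((J + Y) + (5 - 3*Y)/(10 - 3*Y)) = -5 + (J + Y + (5 - 3*Y)/(10 - 3*Y)) = -5 + J + Y + (5 - 3*Y)/(10 - 3*Y))
A(22, 27)*(-8127) = ((-5 + 3*27 + (-10 + 3*27)*(-5 + 22 + 27))/(-10 + 3*27))*(-8127) = ((-5 + 81 + (-10 + 81)*44)/(-10 + 81))*(-8127) = ((-5 + 81 + 71*44)/71)*(-8127) = ((-5 + 81 + 3124)/71)*(-8127) = ((1/71)*3200)*(-8127) = (3200/71)*(-8127) = -26006400/71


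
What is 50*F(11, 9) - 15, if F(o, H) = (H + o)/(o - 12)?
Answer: -1015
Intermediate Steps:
F(o, H) = (H + o)/(-12 + o)
50*F(11, 9) - 15 = 50*((9 + 11)/(-12 + 11)) - 15 = 50*(20/(-1)) - 15 = 50*(-1*20) - 15 = 50*(-20) - 15 = -1000 - 15 = -1015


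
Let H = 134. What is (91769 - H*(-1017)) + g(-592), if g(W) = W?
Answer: 227455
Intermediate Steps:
(91769 - H*(-1017)) + g(-592) = (91769 - 134*(-1017)) - 592 = (91769 - 1*(-136278)) - 592 = (91769 + 136278) - 592 = 228047 - 592 = 227455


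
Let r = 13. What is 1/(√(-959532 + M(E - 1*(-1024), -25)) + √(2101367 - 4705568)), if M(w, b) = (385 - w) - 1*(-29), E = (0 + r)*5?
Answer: -I/(√960207 + √2604201) ≈ -0.00038556*I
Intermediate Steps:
E = 65 (E = (0 + 13)*5 = 13*5 = 65)
M(w, b) = 414 - w (M(w, b) = (385 - w) + 29 = 414 - w)
1/(√(-959532 + M(E - 1*(-1024), -25)) + √(2101367 - 4705568)) = 1/(√(-959532 + (414 - (65 - 1*(-1024)))) + √(2101367 - 4705568)) = 1/(√(-959532 + (414 - (65 + 1024))) + √(-2604201)) = 1/(√(-959532 + (414 - 1*1089)) + I*√2604201) = 1/(√(-959532 + (414 - 1089)) + I*√2604201) = 1/(√(-959532 - 675) + I*√2604201) = 1/(√(-960207) + I*√2604201) = 1/(I*√960207 + I*√2604201)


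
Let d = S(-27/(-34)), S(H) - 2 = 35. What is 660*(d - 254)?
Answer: -143220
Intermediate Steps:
S(H) = 37 (S(H) = 2 + 35 = 37)
d = 37
660*(d - 254) = 660*(37 - 254) = 660*(-217) = -143220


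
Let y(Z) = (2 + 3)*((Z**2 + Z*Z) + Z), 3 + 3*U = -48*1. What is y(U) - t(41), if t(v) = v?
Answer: 2764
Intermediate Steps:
U = -17 (U = -1 + (-48*1)/3 = -1 + (1/3)*(-48) = -1 - 16 = -17)
y(Z) = 5*Z + 10*Z**2 (y(Z) = 5*((Z**2 + Z**2) + Z) = 5*(2*Z**2 + Z) = 5*(Z + 2*Z**2) = 5*Z + 10*Z**2)
y(U) - t(41) = 5*(-17)*(1 + 2*(-17)) - 1*41 = 5*(-17)*(1 - 34) - 41 = 5*(-17)*(-33) - 41 = 2805 - 41 = 2764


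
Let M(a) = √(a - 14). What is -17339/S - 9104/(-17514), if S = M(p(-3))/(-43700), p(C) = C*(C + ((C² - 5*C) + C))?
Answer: 4552/8757 - 378857150*I*√17/17 ≈ 0.51981 - 9.1886e+7*I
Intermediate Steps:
p(C) = C*(C² - 3*C) (p(C) = C*(C + (C² - 4*C)) = C*(C² - 3*C))
M(a) = √(-14 + a)
S = -I*√17/21850 (S = √(-14 + (-3)²*(-3 - 3))/(-43700) = √(-14 + 9*(-6))*(-1/43700) = √(-14 - 54)*(-1/43700) = √(-68)*(-1/43700) = (2*I*√17)*(-1/43700) = -I*√17/21850 ≈ -0.0001887*I)
-17339/S - 9104/(-17514) = -17339*21850*I*√17/17 - 9104/(-17514) = -378857150*I*√17/17 - 9104*(-1/17514) = -378857150*I*√17/17 + 4552/8757 = 4552/8757 - 378857150*I*√17/17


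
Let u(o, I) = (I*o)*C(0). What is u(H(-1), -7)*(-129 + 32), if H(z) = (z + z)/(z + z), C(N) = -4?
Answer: -2716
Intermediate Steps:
H(z) = 1 (H(z) = (2*z)/((2*z)) = (2*z)*(1/(2*z)) = 1)
u(o, I) = -4*I*o (u(o, I) = (I*o)*(-4) = -4*I*o)
u(H(-1), -7)*(-129 + 32) = (-4*(-7)*1)*(-129 + 32) = 28*(-97) = -2716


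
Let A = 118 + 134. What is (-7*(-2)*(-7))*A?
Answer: -24696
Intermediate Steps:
A = 252
(-7*(-2)*(-7))*A = (-7*(-2)*(-7))*252 = (14*(-7))*252 = -98*252 = -24696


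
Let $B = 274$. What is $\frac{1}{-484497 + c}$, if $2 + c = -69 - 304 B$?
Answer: $- \frac{1}{567864} \approx -1.761 \cdot 10^{-6}$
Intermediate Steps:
$c = -83367$ ($c = -2 - 83365 = -83367$)
$\frac{1}{-484497 + c} = \frac{1}{-484497 - 83367} = \frac{1}{-567864} = - \frac{1}{567864}$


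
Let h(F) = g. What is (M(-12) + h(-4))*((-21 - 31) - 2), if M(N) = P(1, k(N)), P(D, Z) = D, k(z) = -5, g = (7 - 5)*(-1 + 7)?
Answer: -702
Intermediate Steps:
g = 12 (g = 2*6 = 12)
h(F) = 12
M(N) = 1
(M(-12) + h(-4))*((-21 - 31) - 2) = (1 + 12)*((-21 - 31) - 2) = 13*(-52 - 2) = 13*(-54) = -702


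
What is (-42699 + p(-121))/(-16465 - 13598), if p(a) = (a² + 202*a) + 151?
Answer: 4759/2733 ≈ 1.7413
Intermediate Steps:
p(a) = 151 + a² + 202*a
(-42699 + p(-121))/(-16465 - 13598) = (-42699 + (151 + (-121)² + 202*(-121)))/(-16465 - 13598) = (-42699 + (151 + 14641 - 24442))/(-30063) = (-42699 - 9650)*(-1/30063) = -52349*(-1/30063) = 4759/2733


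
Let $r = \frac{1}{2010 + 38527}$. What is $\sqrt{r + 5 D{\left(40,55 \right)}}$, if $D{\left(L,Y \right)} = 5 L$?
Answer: $\frac{\sqrt{1643248409537}}{40537} \approx 31.623$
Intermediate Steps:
$r = \frac{1}{40537} \approx 2.4669 \cdot 10^{-5}$
$\sqrt{r + 5 D{\left(40,55 \right)}} = \sqrt{\frac{1}{40537} + 5 \cdot 5 \cdot 40} = \sqrt{\frac{1}{40537} + 5 \cdot 200} = \sqrt{\frac{1}{40537} + 1000} = \sqrt{\frac{40537001}{40537}} = \frac{\sqrt{1643248409537}}{40537}$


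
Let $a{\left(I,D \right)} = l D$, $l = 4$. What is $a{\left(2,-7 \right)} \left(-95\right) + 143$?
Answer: $2803$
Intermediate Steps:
$a{\left(I,D \right)} = 4 D$
$a{\left(2,-7 \right)} \left(-95\right) + 143 = 4 \left(-7\right) \left(-95\right) + 143 = \left(-28\right) \left(-95\right) + 143 = 2660 + 143 = 2803$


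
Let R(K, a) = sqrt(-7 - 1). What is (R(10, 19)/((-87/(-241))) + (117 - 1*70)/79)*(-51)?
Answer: -2397/79 - 8194*I*sqrt(2)/29 ≈ -30.342 - 399.59*I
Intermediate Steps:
R(K, a) = 2*I*sqrt(2) (R(K, a) = sqrt(-8) = 2*I*sqrt(2))
(R(10, 19)/((-87/(-241))) + (117 - 1*70)/79)*(-51) = ((2*I*sqrt(2))/((-87/(-241))) + (117 - 1*70)/79)*(-51) = ((2*I*sqrt(2))/((-87*(-1/241))) + (117 - 70)*(1/79))*(-51) = ((2*I*sqrt(2))/(87/241) + 47*(1/79))*(-51) = ((2*I*sqrt(2))*(241/87) + 47/79)*(-51) = (482*I*sqrt(2)/87 + 47/79)*(-51) = (47/79 + 482*I*sqrt(2)/87)*(-51) = -2397/79 - 8194*I*sqrt(2)/29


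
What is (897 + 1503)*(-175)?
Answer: -420000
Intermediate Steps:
(897 + 1503)*(-175) = 2400*(-175) = -420000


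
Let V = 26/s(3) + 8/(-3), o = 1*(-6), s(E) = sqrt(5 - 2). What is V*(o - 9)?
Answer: 40 - 130*sqrt(3) ≈ -185.17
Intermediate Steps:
s(E) = sqrt(3)
o = -6
V = -8/3 + 26*sqrt(3)/3 (V = 26/(sqrt(3)) + 8/(-3) = 26*(sqrt(3)/3) + 8*(-1/3) = 26*sqrt(3)/3 - 8/3 = -8/3 + 26*sqrt(3)/3 ≈ 12.344)
V*(o - 9) = (-8/3 + 26*sqrt(3)/3)*(-6 - 9) = (-8/3 + 26*sqrt(3)/3)*(-15) = 40 - 130*sqrt(3)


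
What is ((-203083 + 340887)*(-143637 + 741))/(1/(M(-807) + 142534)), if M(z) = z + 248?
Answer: -2795720643518400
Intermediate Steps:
M(z) = 248 + z
((-203083 + 340887)*(-143637 + 741))/(1/(M(-807) + 142534)) = ((-203083 + 340887)*(-143637 + 741))/(1/((248 - 807) + 142534)) = (137804*(-142896))/(1/(-559 + 142534)) = -19691640384/(1/141975) = -19691640384/1/141975 = -19691640384*141975 = -2795720643518400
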